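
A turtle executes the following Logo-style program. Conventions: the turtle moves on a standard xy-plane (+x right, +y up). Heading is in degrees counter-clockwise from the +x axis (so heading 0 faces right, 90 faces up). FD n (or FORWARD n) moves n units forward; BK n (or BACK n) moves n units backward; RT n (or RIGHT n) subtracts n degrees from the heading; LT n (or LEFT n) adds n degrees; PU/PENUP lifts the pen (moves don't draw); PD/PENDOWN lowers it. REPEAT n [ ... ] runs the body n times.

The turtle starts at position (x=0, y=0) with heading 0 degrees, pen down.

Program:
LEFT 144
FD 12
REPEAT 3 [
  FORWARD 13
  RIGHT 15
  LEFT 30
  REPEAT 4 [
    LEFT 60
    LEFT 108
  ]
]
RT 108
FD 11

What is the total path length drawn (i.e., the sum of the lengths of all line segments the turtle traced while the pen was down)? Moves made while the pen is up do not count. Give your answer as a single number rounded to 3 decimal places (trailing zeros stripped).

Answer: 62

Derivation:
Executing turtle program step by step:
Start: pos=(0,0), heading=0, pen down
LT 144: heading 0 -> 144
FD 12: (0,0) -> (-9.708,7.053) [heading=144, draw]
REPEAT 3 [
  -- iteration 1/3 --
  FD 13: (-9.708,7.053) -> (-20.225,14.695) [heading=144, draw]
  RT 15: heading 144 -> 129
  LT 30: heading 129 -> 159
  REPEAT 4 [
    -- iteration 1/4 --
    LT 60: heading 159 -> 219
    LT 108: heading 219 -> 327
    -- iteration 2/4 --
    LT 60: heading 327 -> 27
    LT 108: heading 27 -> 135
    -- iteration 3/4 --
    LT 60: heading 135 -> 195
    LT 108: heading 195 -> 303
    -- iteration 4/4 --
    LT 60: heading 303 -> 3
    LT 108: heading 3 -> 111
  ]
  -- iteration 2/3 --
  FD 13: (-20.225,14.695) -> (-24.884,26.831) [heading=111, draw]
  RT 15: heading 111 -> 96
  LT 30: heading 96 -> 126
  REPEAT 4 [
    -- iteration 1/4 --
    LT 60: heading 126 -> 186
    LT 108: heading 186 -> 294
    -- iteration 2/4 --
    LT 60: heading 294 -> 354
    LT 108: heading 354 -> 102
    -- iteration 3/4 --
    LT 60: heading 102 -> 162
    LT 108: heading 162 -> 270
    -- iteration 4/4 --
    LT 60: heading 270 -> 330
    LT 108: heading 330 -> 78
  ]
  -- iteration 3/3 --
  FD 13: (-24.884,26.831) -> (-22.181,39.547) [heading=78, draw]
  RT 15: heading 78 -> 63
  LT 30: heading 63 -> 93
  REPEAT 4 [
    -- iteration 1/4 --
    LT 60: heading 93 -> 153
    LT 108: heading 153 -> 261
    -- iteration 2/4 --
    LT 60: heading 261 -> 321
    LT 108: heading 321 -> 69
    -- iteration 3/4 --
    LT 60: heading 69 -> 129
    LT 108: heading 129 -> 237
    -- iteration 4/4 --
    LT 60: heading 237 -> 297
    LT 108: heading 297 -> 45
  ]
]
RT 108: heading 45 -> 297
FD 11: (-22.181,39.547) -> (-17.187,29.746) [heading=297, draw]
Final: pos=(-17.187,29.746), heading=297, 5 segment(s) drawn

Segment lengths:
  seg 1: (0,0) -> (-9.708,7.053), length = 12
  seg 2: (-9.708,7.053) -> (-20.225,14.695), length = 13
  seg 3: (-20.225,14.695) -> (-24.884,26.831), length = 13
  seg 4: (-24.884,26.831) -> (-22.181,39.547), length = 13
  seg 5: (-22.181,39.547) -> (-17.187,29.746), length = 11
Total = 62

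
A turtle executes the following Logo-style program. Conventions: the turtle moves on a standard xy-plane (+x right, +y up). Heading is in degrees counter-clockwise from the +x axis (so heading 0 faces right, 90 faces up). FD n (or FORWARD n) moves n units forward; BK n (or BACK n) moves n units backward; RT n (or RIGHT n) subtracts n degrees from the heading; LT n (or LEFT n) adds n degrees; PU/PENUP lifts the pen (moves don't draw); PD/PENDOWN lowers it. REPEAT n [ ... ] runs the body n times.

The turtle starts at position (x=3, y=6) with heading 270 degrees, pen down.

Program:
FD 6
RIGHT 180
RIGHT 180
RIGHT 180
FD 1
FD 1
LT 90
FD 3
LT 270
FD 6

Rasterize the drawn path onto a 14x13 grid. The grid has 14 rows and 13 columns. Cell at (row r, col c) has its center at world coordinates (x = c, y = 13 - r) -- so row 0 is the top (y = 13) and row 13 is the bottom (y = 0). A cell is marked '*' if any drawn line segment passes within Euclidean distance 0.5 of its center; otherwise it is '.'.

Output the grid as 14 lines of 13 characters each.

Segment 0: (3,6) -> (3,0)
Segment 1: (3,0) -> (3,1)
Segment 2: (3,1) -> (3,2)
Segment 3: (3,2) -> (-0,2)
Segment 4: (-0,2) -> (-0,8)

Answer: .............
.............
.............
.............
.............
*............
*............
*..*.........
*..*.........
*..*.........
*..*.........
****.........
...*.........
...*.........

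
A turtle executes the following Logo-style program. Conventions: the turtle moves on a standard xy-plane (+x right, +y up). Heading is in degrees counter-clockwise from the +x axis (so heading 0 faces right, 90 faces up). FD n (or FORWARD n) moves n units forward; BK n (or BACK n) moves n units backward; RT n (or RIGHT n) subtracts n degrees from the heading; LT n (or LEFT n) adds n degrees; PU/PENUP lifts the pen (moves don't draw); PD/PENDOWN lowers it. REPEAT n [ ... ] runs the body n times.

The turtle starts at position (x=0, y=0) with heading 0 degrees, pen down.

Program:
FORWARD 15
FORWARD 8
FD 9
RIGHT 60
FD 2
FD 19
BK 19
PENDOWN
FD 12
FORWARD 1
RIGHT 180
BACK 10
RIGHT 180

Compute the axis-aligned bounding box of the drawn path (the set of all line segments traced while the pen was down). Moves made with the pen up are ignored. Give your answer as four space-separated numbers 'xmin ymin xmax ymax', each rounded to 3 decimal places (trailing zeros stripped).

Executing turtle program step by step:
Start: pos=(0,0), heading=0, pen down
FD 15: (0,0) -> (15,0) [heading=0, draw]
FD 8: (15,0) -> (23,0) [heading=0, draw]
FD 9: (23,0) -> (32,0) [heading=0, draw]
RT 60: heading 0 -> 300
FD 2: (32,0) -> (33,-1.732) [heading=300, draw]
FD 19: (33,-1.732) -> (42.5,-18.187) [heading=300, draw]
BK 19: (42.5,-18.187) -> (33,-1.732) [heading=300, draw]
PD: pen down
FD 12: (33,-1.732) -> (39,-12.124) [heading=300, draw]
FD 1: (39,-12.124) -> (39.5,-12.99) [heading=300, draw]
RT 180: heading 300 -> 120
BK 10: (39.5,-12.99) -> (44.5,-21.651) [heading=120, draw]
RT 180: heading 120 -> 300
Final: pos=(44.5,-21.651), heading=300, 9 segment(s) drawn

Segment endpoints: x in {0, 15, 23, 32, 33, 39, 39.5, 42.5, 44.5}, y in {-21.651, -18.187, -12.99, -12.124, -1.732, -1.732, 0}
xmin=0, ymin=-21.651, xmax=44.5, ymax=0

Answer: 0 -21.651 44.5 0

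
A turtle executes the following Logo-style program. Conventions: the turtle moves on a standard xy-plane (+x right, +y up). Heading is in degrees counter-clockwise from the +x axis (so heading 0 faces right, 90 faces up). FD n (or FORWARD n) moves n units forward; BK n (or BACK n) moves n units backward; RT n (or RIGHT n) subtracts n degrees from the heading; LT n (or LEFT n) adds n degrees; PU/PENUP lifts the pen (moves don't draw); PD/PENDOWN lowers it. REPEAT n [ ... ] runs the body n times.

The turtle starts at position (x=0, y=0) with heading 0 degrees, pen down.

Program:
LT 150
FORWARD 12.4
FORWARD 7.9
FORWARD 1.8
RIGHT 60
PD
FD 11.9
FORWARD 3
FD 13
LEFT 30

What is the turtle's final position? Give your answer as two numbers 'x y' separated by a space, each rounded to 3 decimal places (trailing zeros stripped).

Executing turtle program step by step:
Start: pos=(0,0), heading=0, pen down
LT 150: heading 0 -> 150
FD 12.4: (0,0) -> (-10.739,6.2) [heading=150, draw]
FD 7.9: (-10.739,6.2) -> (-17.58,10.15) [heading=150, draw]
FD 1.8: (-17.58,10.15) -> (-19.139,11.05) [heading=150, draw]
RT 60: heading 150 -> 90
PD: pen down
FD 11.9: (-19.139,11.05) -> (-19.139,22.95) [heading=90, draw]
FD 3: (-19.139,22.95) -> (-19.139,25.95) [heading=90, draw]
FD 13: (-19.139,25.95) -> (-19.139,38.95) [heading=90, draw]
LT 30: heading 90 -> 120
Final: pos=(-19.139,38.95), heading=120, 6 segment(s) drawn

Answer: -19.139 38.95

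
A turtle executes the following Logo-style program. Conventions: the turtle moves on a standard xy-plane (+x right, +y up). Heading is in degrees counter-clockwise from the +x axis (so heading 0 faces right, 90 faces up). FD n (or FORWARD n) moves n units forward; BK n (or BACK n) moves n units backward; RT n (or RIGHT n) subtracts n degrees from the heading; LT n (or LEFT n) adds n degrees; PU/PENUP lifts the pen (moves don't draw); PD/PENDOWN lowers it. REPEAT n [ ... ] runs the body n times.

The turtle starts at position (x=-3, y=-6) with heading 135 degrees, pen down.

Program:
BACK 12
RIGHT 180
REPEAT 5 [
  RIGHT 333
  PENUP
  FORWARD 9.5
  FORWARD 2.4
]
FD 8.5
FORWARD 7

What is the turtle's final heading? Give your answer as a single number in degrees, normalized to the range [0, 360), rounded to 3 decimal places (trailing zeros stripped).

Answer: 90

Derivation:
Executing turtle program step by step:
Start: pos=(-3,-6), heading=135, pen down
BK 12: (-3,-6) -> (5.485,-14.485) [heading=135, draw]
RT 180: heading 135 -> 315
REPEAT 5 [
  -- iteration 1/5 --
  RT 333: heading 315 -> 342
  PU: pen up
  FD 9.5: (5.485,-14.485) -> (14.52,-17.421) [heading=342, move]
  FD 2.4: (14.52,-17.421) -> (16.803,-18.163) [heading=342, move]
  -- iteration 2/5 --
  RT 333: heading 342 -> 9
  PU: pen up
  FD 9.5: (16.803,-18.163) -> (26.186,-16.676) [heading=9, move]
  FD 2.4: (26.186,-16.676) -> (28.556,-16.301) [heading=9, move]
  -- iteration 3/5 --
  RT 333: heading 9 -> 36
  PU: pen up
  FD 9.5: (28.556,-16.301) -> (36.242,-10.717) [heading=36, move]
  FD 2.4: (36.242,-10.717) -> (38.184,-9.306) [heading=36, move]
  -- iteration 4/5 --
  RT 333: heading 36 -> 63
  PU: pen up
  FD 9.5: (38.184,-9.306) -> (42.497,-0.842) [heading=63, move]
  FD 2.4: (42.497,-0.842) -> (43.586,1.297) [heading=63, move]
  -- iteration 5/5 --
  RT 333: heading 63 -> 90
  PU: pen up
  FD 9.5: (43.586,1.297) -> (43.586,10.797) [heading=90, move]
  FD 2.4: (43.586,10.797) -> (43.586,13.197) [heading=90, move]
]
FD 8.5: (43.586,13.197) -> (43.586,21.697) [heading=90, move]
FD 7: (43.586,21.697) -> (43.586,28.697) [heading=90, move]
Final: pos=(43.586,28.697), heading=90, 1 segment(s) drawn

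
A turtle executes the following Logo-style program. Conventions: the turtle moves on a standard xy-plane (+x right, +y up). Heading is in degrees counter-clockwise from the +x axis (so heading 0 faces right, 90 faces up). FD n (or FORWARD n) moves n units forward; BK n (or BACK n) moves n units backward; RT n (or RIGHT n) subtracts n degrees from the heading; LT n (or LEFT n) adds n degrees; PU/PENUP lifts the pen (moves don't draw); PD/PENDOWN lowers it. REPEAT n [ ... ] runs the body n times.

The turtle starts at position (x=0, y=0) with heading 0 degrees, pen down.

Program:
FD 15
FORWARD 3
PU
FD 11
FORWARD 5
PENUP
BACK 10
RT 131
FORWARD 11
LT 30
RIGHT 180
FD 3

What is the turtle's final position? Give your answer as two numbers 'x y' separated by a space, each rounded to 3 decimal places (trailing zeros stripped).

Executing turtle program step by step:
Start: pos=(0,0), heading=0, pen down
FD 15: (0,0) -> (15,0) [heading=0, draw]
FD 3: (15,0) -> (18,0) [heading=0, draw]
PU: pen up
FD 11: (18,0) -> (29,0) [heading=0, move]
FD 5: (29,0) -> (34,0) [heading=0, move]
PU: pen up
BK 10: (34,0) -> (24,0) [heading=0, move]
RT 131: heading 0 -> 229
FD 11: (24,0) -> (16.783,-8.302) [heading=229, move]
LT 30: heading 229 -> 259
RT 180: heading 259 -> 79
FD 3: (16.783,-8.302) -> (17.356,-5.357) [heading=79, move]
Final: pos=(17.356,-5.357), heading=79, 2 segment(s) drawn

Answer: 17.356 -5.357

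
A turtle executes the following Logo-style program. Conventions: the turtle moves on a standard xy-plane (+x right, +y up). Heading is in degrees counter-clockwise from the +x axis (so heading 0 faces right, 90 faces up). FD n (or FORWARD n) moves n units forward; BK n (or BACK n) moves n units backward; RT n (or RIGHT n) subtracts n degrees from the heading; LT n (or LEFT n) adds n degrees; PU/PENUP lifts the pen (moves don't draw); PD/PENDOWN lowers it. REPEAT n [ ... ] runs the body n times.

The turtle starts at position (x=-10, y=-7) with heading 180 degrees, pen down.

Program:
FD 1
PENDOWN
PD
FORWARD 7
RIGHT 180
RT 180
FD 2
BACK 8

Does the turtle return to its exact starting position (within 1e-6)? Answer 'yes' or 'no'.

Executing turtle program step by step:
Start: pos=(-10,-7), heading=180, pen down
FD 1: (-10,-7) -> (-11,-7) [heading=180, draw]
PD: pen down
PD: pen down
FD 7: (-11,-7) -> (-18,-7) [heading=180, draw]
RT 180: heading 180 -> 0
RT 180: heading 0 -> 180
FD 2: (-18,-7) -> (-20,-7) [heading=180, draw]
BK 8: (-20,-7) -> (-12,-7) [heading=180, draw]
Final: pos=(-12,-7), heading=180, 4 segment(s) drawn

Start position: (-10, -7)
Final position: (-12, -7)
Distance = 2; >= 1e-6 -> NOT closed

Answer: no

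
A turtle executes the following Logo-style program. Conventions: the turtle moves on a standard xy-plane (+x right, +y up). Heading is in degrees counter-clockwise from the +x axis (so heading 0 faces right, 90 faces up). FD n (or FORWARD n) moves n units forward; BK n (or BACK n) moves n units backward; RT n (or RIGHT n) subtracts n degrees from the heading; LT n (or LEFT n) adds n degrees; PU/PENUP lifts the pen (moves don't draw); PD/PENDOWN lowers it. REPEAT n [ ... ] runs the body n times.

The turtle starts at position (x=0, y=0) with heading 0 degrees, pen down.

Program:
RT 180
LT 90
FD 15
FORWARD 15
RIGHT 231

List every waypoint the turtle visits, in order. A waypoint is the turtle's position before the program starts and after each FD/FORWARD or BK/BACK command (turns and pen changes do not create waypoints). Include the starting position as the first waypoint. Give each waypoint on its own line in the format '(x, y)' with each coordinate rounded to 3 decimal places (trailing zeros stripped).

Executing turtle program step by step:
Start: pos=(0,0), heading=0, pen down
RT 180: heading 0 -> 180
LT 90: heading 180 -> 270
FD 15: (0,0) -> (0,-15) [heading=270, draw]
FD 15: (0,-15) -> (0,-30) [heading=270, draw]
RT 231: heading 270 -> 39
Final: pos=(0,-30), heading=39, 2 segment(s) drawn
Waypoints (3 total):
(0, 0)
(0, -15)
(0, -30)

Answer: (0, 0)
(0, -15)
(0, -30)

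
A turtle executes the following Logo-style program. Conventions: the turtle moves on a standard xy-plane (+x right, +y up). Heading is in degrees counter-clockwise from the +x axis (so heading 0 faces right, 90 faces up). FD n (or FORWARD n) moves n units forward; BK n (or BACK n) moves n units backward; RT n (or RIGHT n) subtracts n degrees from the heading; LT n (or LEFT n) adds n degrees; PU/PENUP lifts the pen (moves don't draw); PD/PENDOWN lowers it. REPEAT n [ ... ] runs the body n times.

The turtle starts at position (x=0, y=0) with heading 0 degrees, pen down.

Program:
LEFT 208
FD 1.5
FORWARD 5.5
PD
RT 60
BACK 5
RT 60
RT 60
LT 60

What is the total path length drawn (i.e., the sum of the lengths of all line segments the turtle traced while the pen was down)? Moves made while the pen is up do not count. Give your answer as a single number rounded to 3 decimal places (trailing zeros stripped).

Answer: 12

Derivation:
Executing turtle program step by step:
Start: pos=(0,0), heading=0, pen down
LT 208: heading 0 -> 208
FD 1.5: (0,0) -> (-1.324,-0.704) [heading=208, draw]
FD 5.5: (-1.324,-0.704) -> (-6.181,-3.286) [heading=208, draw]
PD: pen down
RT 60: heading 208 -> 148
BK 5: (-6.181,-3.286) -> (-1.94,-5.936) [heading=148, draw]
RT 60: heading 148 -> 88
RT 60: heading 88 -> 28
LT 60: heading 28 -> 88
Final: pos=(-1.94,-5.936), heading=88, 3 segment(s) drawn

Segment lengths:
  seg 1: (0,0) -> (-1.324,-0.704), length = 1.5
  seg 2: (-1.324,-0.704) -> (-6.181,-3.286), length = 5.5
  seg 3: (-6.181,-3.286) -> (-1.94,-5.936), length = 5
Total = 12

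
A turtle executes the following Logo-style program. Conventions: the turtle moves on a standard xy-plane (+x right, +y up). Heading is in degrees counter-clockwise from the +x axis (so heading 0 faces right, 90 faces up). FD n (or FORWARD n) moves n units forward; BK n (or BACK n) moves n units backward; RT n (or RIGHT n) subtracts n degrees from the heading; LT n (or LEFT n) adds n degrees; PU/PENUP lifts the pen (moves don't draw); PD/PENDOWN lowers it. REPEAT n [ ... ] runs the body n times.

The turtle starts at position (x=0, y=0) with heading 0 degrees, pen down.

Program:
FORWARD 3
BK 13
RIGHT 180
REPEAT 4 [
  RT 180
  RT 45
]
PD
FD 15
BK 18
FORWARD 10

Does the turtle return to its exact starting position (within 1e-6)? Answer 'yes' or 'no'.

Executing turtle program step by step:
Start: pos=(0,0), heading=0, pen down
FD 3: (0,0) -> (3,0) [heading=0, draw]
BK 13: (3,0) -> (-10,0) [heading=0, draw]
RT 180: heading 0 -> 180
REPEAT 4 [
  -- iteration 1/4 --
  RT 180: heading 180 -> 0
  RT 45: heading 0 -> 315
  -- iteration 2/4 --
  RT 180: heading 315 -> 135
  RT 45: heading 135 -> 90
  -- iteration 3/4 --
  RT 180: heading 90 -> 270
  RT 45: heading 270 -> 225
  -- iteration 4/4 --
  RT 180: heading 225 -> 45
  RT 45: heading 45 -> 0
]
PD: pen down
FD 15: (-10,0) -> (5,0) [heading=0, draw]
BK 18: (5,0) -> (-13,0) [heading=0, draw]
FD 10: (-13,0) -> (-3,0) [heading=0, draw]
Final: pos=(-3,0), heading=0, 5 segment(s) drawn

Start position: (0, 0)
Final position: (-3, 0)
Distance = 3; >= 1e-6 -> NOT closed

Answer: no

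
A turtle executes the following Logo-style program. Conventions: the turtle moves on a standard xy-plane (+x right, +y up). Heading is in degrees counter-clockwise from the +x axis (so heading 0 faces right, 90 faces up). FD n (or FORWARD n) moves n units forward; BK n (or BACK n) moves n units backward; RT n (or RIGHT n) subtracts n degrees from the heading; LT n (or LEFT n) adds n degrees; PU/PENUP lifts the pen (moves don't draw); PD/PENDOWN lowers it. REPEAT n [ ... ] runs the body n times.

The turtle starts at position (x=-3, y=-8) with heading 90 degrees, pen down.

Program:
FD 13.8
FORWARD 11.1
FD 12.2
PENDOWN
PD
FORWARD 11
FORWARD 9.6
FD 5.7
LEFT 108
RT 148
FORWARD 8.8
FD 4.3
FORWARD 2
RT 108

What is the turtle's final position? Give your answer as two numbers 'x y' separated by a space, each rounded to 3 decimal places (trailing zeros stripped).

Answer: 6.706 66.967

Derivation:
Executing turtle program step by step:
Start: pos=(-3,-8), heading=90, pen down
FD 13.8: (-3,-8) -> (-3,5.8) [heading=90, draw]
FD 11.1: (-3,5.8) -> (-3,16.9) [heading=90, draw]
FD 12.2: (-3,16.9) -> (-3,29.1) [heading=90, draw]
PD: pen down
PD: pen down
FD 11: (-3,29.1) -> (-3,40.1) [heading=90, draw]
FD 9.6: (-3,40.1) -> (-3,49.7) [heading=90, draw]
FD 5.7: (-3,49.7) -> (-3,55.4) [heading=90, draw]
LT 108: heading 90 -> 198
RT 148: heading 198 -> 50
FD 8.8: (-3,55.4) -> (2.657,62.141) [heading=50, draw]
FD 4.3: (2.657,62.141) -> (5.421,65.435) [heading=50, draw]
FD 2: (5.421,65.435) -> (6.706,66.967) [heading=50, draw]
RT 108: heading 50 -> 302
Final: pos=(6.706,66.967), heading=302, 9 segment(s) drawn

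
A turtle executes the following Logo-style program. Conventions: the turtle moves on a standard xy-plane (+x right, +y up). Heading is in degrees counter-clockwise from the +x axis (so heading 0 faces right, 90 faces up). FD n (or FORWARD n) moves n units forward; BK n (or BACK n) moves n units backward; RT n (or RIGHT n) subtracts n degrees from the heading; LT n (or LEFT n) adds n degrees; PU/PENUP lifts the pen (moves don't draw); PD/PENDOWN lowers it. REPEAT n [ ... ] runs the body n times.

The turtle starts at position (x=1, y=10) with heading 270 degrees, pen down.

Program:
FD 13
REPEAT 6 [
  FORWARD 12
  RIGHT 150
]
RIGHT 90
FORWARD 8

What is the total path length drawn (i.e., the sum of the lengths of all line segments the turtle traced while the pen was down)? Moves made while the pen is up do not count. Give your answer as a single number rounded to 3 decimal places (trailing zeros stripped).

Executing turtle program step by step:
Start: pos=(1,10), heading=270, pen down
FD 13: (1,10) -> (1,-3) [heading=270, draw]
REPEAT 6 [
  -- iteration 1/6 --
  FD 12: (1,-3) -> (1,-15) [heading=270, draw]
  RT 150: heading 270 -> 120
  -- iteration 2/6 --
  FD 12: (1,-15) -> (-5,-4.608) [heading=120, draw]
  RT 150: heading 120 -> 330
  -- iteration 3/6 --
  FD 12: (-5,-4.608) -> (5.392,-10.608) [heading=330, draw]
  RT 150: heading 330 -> 180
  -- iteration 4/6 --
  FD 12: (5.392,-10.608) -> (-6.608,-10.608) [heading=180, draw]
  RT 150: heading 180 -> 30
  -- iteration 5/6 --
  FD 12: (-6.608,-10.608) -> (3.785,-4.608) [heading=30, draw]
  RT 150: heading 30 -> 240
  -- iteration 6/6 --
  FD 12: (3.785,-4.608) -> (-2.215,-15) [heading=240, draw]
  RT 150: heading 240 -> 90
]
RT 90: heading 90 -> 0
FD 8: (-2.215,-15) -> (5.785,-15) [heading=0, draw]
Final: pos=(5.785,-15), heading=0, 8 segment(s) drawn

Segment lengths:
  seg 1: (1,10) -> (1,-3), length = 13
  seg 2: (1,-3) -> (1,-15), length = 12
  seg 3: (1,-15) -> (-5,-4.608), length = 12
  seg 4: (-5,-4.608) -> (5.392,-10.608), length = 12
  seg 5: (5.392,-10.608) -> (-6.608,-10.608), length = 12
  seg 6: (-6.608,-10.608) -> (3.785,-4.608), length = 12
  seg 7: (3.785,-4.608) -> (-2.215,-15), length = 12
  seg 8: (-2.215,-15) -> (5.785,-15), length = 8
Total = 93

Answer: 93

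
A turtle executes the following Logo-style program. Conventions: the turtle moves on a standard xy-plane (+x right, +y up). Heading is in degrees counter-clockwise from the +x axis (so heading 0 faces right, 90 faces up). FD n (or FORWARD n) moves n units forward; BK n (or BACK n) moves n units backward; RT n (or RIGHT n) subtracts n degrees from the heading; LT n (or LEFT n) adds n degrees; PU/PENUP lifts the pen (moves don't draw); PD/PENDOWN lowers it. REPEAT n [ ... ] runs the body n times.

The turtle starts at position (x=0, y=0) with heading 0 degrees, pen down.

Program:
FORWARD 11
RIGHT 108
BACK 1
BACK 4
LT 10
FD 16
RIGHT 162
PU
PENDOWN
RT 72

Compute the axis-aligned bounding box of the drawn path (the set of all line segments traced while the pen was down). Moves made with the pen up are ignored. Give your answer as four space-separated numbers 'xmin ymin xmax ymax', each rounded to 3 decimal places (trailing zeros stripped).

Executing turtle program step by step:
Start: pos=(0,0), heading=0, pen down
FD 11: (0,0) -> (11,0) [heading=0, draw]
RT 108: heading 0 -> 252
BK 1: (11,0) -> (11.309,0.951) [heading=252, draw]
BK 4: (11.309,0.951) -> (12.545,4.755) [heading=252, draw]
LT 10: heading 252 -> 262
FD 16: (12.545,4.755) -> (10.318,-11.089) [heading=262, draw]
RT 162: heading 262 -> 100
PU: pen up
PD: pen down
RT 72: heading 100 -> 28
Final: pos=(10.318,-11.089), heading=28, 4 segment(s) drawn

Segment endpoints: x in {0, 10.318, 11, 11.309, 12.545}, y in {-11.089, 0, 0.951, 4.755}
xmin=0, ymin=-11.089, xmax=12.545, ymax=4.755

Answer: 0 -11.089 12.545 4.755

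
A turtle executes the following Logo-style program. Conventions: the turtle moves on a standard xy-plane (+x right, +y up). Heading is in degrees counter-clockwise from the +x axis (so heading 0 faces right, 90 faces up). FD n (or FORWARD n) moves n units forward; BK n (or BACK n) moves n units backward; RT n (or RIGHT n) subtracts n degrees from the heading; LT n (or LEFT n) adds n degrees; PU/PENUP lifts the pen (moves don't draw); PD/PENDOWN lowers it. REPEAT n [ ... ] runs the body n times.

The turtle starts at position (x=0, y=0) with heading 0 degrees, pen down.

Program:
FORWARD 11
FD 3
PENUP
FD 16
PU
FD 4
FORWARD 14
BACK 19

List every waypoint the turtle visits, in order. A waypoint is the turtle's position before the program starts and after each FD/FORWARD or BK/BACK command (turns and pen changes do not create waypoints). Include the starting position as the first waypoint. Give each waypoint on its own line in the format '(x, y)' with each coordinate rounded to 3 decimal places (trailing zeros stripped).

Answer: (0, 0)
(11, 0)
(14, 0)
(30, 0)
(34, 0)
(48, 0)
(29, 0)

Derivation:
Executing turtle program step by step:
Start: pos=(0,0), heading=0, pen down
FD 11: (0,0) -> (11,0) [heading=0, draw]
FD 3: (11,0) -> (14,0) [heading=0, draw]
PU: pen up
FD 16: (14,0) -> (30,0) [heading=0, move]
PU: pen up
FD 4: (30,0) -> (34,0) [heading=0, move]
FD 14: (34,0) -> (48,0) [heading=0, move]
BK 19: (48,0) -> (29,0) [heading=0, move]
Final: pos=(29,0), heading=0, 2 segment(s) drawn
Waypoints (7 total):
(0, 0)
(11, 0)
(14, 0)
(30, 0)
(34, 0)
(48, 0)
(29, 0)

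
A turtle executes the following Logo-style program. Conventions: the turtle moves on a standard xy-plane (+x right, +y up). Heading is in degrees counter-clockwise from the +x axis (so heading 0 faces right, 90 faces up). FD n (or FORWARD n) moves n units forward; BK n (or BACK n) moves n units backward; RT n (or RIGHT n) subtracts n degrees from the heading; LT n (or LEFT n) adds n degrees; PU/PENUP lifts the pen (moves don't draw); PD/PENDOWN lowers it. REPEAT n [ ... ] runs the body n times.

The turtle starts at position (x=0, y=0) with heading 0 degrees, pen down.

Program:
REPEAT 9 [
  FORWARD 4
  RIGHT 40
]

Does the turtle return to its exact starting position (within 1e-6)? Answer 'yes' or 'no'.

Answer: yes

Derivation:
Executing turtle program step by step:
Start: pos=(0,0), heading=0, pen down
REPEAT 9 [
  -- iteration 1/9 --
  FD 4: (0,0) -> (4,0) [heading=0, draw]
  RT 40: heading 0 -> 320
  -- iteration 2/9 --
  FD 4: (4,0) -> (7.064,-2.571) [heading=320, draw]
  RT 40: heading 320 -> 280
  -- iteration 3/9 --
  FD 4: (7.064,-2.571) -> (7.759,-6.51) [heading=280, draw]
  RT 40: heading 280 -> 240
  -- iteration 4/9 --
  FD 4: (7.759,-6.51) -> (5.759,-9.974) [heading=240, draw]
  RT 40: heading 240 -> 200
  -- iteration 5/9 --
  FD 4: (5.759,-9.974) -> (2,-11.343) [heading=200, draw]
  RT 40: heading 200 -> 160
  -- iteration 6/9 --
  FD 4: (2,-11.343) -> (-1.759,-9.974) [heading=160, draw]
  RT 40: heading 160 -> 120
  -- iteration 7/9 --
  FD 4: (-1.759,-9.974) -> (-3.759,-6.51) [heading=120, draw]
  RT 40: heading 120 -> 80
  -- iteration 8/9 --
  FD 4: (-3.759,-6.51) -> (-3.064,-2.571) [heading=80, draw]
  RT 40: heading 80 -> 40
  -- iteration 9/9 --
  FD 4: (-3.064,-2.571) -> (0,0) [heading=40, draw]
  RT 40: heading 40 -> 0
]
Final: pos=(0,0), heading=0, 9 segment(s) drawn

Start position: (0, 0)
Final position: (0, 0)
Distance = 0; < 1e-6 -> CLOSED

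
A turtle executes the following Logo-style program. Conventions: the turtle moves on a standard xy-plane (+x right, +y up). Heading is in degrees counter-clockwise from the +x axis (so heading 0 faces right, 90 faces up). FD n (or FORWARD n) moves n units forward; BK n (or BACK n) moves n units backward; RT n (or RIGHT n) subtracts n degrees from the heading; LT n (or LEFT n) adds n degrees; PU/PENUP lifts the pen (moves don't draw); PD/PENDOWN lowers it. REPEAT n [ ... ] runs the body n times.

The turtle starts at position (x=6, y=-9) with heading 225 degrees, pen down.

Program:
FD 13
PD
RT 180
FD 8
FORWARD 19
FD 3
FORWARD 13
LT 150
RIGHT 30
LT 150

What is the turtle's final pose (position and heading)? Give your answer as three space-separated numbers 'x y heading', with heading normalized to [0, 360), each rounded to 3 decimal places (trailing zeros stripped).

Executing turtle program step by step:
Start: pos=(6,-9), heading=225, pen down
FD 13: (6,-9) -> (-3.192,-18.192) [heading=225, draw]
PD: pen down
RT 180: heading 225 -> 45
FD 8: (-3.192,-18.192) -> (2.464,-12.536) [heading=45, draw]
FD 19: (2.464,-12.536) -> (15.899,0.899) [heading=45, draw]
FD 3: (15.899,0.899) -> (18.021,3.021) [heading=45, draw]
FD 13: (18.021,3.021) -> (27.213,12.213) [heading=45, draw]
LT 150: heading 45 -> 195
RT 30: heading 195 -> 165
LT 150: heading 165 -> 315
Final: pos=(27.213,12.213), heading=315, 5 segment(s) drawn

Answer: 27.213 12.213 315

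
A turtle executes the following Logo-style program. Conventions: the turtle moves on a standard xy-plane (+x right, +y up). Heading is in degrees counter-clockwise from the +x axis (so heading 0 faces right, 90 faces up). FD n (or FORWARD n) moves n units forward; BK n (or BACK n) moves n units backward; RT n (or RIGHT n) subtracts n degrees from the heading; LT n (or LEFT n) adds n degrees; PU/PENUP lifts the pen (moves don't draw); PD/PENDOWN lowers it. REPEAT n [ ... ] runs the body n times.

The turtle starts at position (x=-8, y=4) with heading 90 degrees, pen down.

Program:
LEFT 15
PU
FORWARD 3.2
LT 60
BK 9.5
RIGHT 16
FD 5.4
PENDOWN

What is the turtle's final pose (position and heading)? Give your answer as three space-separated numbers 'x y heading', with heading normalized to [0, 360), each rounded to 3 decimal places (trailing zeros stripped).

Answer: -4.281 7.413 149

Derivation:
Executing turtle program step by step:
Start: pos=(-8,4), heading=90, pen down
LT 15: heading 90 -> 105
PU: pen up
FD 3.2: (-8,4) -> (-8.828,7.091) [heading=105, move]
LT 60: heading 105 -> 165
BK 9.5: (-8.828,7.091) -> (0.348,4.632) [heading=165, move]
RT 16: heading 165 -> 149
FD 5.4: (0.348,4.632) -> (-4.281,7.413) [heading=149, move]
PD: pen down
Final: pos=(-4.281,7.413), heading=149, 0 segment(s) drawn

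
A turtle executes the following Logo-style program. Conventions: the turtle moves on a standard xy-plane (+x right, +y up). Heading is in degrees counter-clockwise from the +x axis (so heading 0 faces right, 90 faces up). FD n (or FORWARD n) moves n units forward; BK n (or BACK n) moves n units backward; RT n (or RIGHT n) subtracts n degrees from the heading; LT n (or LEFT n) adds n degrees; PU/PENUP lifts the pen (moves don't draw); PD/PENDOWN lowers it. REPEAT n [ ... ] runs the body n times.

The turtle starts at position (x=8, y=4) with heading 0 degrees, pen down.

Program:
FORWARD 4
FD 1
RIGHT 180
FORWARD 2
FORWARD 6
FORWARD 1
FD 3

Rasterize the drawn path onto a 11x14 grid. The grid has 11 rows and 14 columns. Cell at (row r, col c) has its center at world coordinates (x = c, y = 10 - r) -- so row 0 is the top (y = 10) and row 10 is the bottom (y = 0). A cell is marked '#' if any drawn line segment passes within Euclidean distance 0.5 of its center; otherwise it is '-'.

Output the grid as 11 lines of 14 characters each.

Answer: --------------
--------------
--------------
--------------
--------------
--------------
-#############
--------------
--------------
--------------
--------------

Derivation:
Segment 0: (8,4) -> (12,4)
Segment 1: (12,4) -> (13,4)
Segment 2: (13,4) -> (11,4)
Segment 3: (11,4) -> (5,4)
Segment 4: (5,4) -> (4,4)
Segment 5: (4,4) -> (1,4)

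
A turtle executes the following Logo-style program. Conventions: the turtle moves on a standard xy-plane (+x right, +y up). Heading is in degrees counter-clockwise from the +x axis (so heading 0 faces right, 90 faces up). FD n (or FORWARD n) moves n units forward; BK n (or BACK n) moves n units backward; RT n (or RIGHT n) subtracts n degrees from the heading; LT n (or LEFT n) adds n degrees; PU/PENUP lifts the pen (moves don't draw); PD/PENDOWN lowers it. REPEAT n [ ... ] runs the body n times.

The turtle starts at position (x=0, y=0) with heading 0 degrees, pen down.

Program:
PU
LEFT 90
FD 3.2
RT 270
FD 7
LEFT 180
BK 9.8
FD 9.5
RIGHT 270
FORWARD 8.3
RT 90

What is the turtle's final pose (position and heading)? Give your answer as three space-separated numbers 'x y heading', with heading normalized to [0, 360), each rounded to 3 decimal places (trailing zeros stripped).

Answer: -7.3 11.5 0

Derivation:
Executing turtle program step by step:
Start: pos=(0,0), heading=0, pen down
PU: pen up
LT 90: heading 0 -> 90
FD 3.2: (0,0) -> (0,3.2) [heading=90, move]
RT 270: heading 90 -> 180
FD 7: (0,3.2) -> (-7,3.2) [heading=180, move]
LT 180: heading 180 -> 0
BK 9.8: (-7,3.2) -> (-16.8,3.2) [heading=0, move]
FD 9.5: (-16.8,3.2) -> (-7.3,3.2) [heading=0, move]
RT 270: heading 0 -> 90
FD 8.3: (-7.3,3.2) -> (-7.3,11.5) [heading=90, move]
RT 90: heading 90 -> 0
Final: pos=(-7.3,11.5), heading=0, 0 segment(s) drawn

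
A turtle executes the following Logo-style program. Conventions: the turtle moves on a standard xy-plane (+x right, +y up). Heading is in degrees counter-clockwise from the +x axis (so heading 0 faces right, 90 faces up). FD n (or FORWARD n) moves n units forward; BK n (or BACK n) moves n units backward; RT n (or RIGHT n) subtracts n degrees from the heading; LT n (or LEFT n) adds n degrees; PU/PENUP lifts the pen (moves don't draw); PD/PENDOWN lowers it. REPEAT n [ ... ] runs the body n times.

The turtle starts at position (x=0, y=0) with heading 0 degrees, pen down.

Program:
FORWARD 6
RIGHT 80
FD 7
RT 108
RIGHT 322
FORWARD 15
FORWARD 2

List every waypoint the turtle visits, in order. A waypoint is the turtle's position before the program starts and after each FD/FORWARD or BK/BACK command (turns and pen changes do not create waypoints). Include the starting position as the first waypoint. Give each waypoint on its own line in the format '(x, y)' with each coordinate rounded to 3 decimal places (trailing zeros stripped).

Executing turtle program step by step:
Start: pos=(0,0), heading=0, pen down
FD 6: (0,0) -> (6,0) [heading=0, draw]
RT 80: heading 0 -> 280
FD 7: (6,0) -> (7.216,-6.894) [heading=280, draw]
RT 108: heading 280 -> 172
RT 322: heading 172 -> 210
FD 15: (7.216,-6.894) -> (-5.775,-14.394) [heading=210, draw]
FD 2: (-5.775,-14.394) -> (-7.507,-15.394) [heading=210, draw]
Final: pos=(-7.507,-15.394), heading=210, 4 segment(s) drawn
Waypoints (5 total):
(0, 0)
(6, 0)
(7.216, -6.894)
(-5.775, -14.394)
(-7.507, -15.394)

Answer: (0, 0)
(6, 0)
(7.216, -6.894)
(-5.775, -14.394)
(-7.507, -15.394)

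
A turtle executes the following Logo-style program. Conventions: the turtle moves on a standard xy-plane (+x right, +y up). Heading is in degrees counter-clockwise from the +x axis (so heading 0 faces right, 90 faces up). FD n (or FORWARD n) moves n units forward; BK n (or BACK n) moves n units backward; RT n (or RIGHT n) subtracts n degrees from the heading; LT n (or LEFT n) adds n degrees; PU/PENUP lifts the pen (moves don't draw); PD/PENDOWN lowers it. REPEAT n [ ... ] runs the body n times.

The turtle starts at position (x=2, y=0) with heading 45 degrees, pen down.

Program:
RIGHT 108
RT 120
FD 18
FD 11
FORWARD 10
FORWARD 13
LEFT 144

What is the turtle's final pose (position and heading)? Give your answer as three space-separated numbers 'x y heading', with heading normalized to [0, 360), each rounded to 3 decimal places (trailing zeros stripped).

Executing turtle program step by step:
Start: pos=(2,0), heading=45, pen down
RT 108: heading 45 -> 297
RT 120: heading 297 -> 177
FD 18: (2,0) -> (-15.975,0.942) [heading=177, draw]
FD 11: (-15.975,0.942) -> (-26.96,1.518) [heading=177, draw]
FD 10: (-26.96,1.518) -> (-36.947,2.041) [heading=177, draw]
FD 13: (-36.947,2.041) -> (-49.929,2.721) [heading=177, draw]
LT 144: heading 177 -> 321
Final: pos=(-49.929,2.721), heading=321, 4 segment(s) drawn

Answer: -49.929 2.721 321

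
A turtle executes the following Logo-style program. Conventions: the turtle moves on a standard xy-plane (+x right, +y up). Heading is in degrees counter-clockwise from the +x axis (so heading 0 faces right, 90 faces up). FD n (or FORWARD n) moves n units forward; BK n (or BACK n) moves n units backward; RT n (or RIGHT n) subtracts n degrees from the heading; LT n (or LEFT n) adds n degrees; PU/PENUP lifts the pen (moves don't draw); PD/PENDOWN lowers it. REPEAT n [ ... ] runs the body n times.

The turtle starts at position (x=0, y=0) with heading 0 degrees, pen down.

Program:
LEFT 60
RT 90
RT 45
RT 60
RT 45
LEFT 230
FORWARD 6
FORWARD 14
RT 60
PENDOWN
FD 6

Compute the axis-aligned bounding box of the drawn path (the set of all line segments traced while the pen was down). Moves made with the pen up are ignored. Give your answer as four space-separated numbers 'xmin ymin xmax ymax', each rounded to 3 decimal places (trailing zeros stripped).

Answer: 0 0 18.765 15.321

Derivation:
Executing turtle program step by step:
Start: pos=(0,0), heading=0, pen down
LT 60: heading 0 -> 60
RT 90: heading 60 -> 330
RT 45: heading 330 -> 285
RT 60: heading 285 -> 225
RT 45: heading 225 -> 180
LT 230: heading 180 -> 50
FD 6: (0,0) -> (3.857,4.596) [heading=50, draw]
FD 14: (3.857,4.596) -> (12.856,15.321) [heading=50, draw]
RT 60: heading 50 -> 350
PD: pen down
FD 6: (12.856,15.321) -> (18.765,14.279) [heading=350, draw]
Final: pos=(18.765,14.279), heading=350, 3 segment(s) drawn

Segment endpoints: x in {0, 3.857, 12.856, 18.765}, y in {0, 4.596, 14.279, 15.321}
xmin=0, ymin=0, xmax=18.765, ymax=15.321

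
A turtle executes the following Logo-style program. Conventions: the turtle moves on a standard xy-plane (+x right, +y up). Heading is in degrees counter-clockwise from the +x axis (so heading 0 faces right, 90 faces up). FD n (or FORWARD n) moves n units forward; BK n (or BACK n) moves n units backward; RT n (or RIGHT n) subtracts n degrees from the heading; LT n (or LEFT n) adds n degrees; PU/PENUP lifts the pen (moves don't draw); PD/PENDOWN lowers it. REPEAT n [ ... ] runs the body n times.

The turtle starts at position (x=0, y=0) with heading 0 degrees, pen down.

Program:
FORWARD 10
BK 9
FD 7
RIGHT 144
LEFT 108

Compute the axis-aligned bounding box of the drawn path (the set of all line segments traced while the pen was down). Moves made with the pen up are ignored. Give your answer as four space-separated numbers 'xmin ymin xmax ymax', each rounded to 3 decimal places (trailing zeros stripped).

Executing turtle program step by step:
Start: pos=(0,0), heading=0, pen down
FD 10: (0,0) -> (10,0) [heading=0, draw]
BK 9: (10,0) -> (1,0) [heading=0, draw]
FD 7: (1,0) -> (8,0) [heading=0, draw]
RT 144: heading 0 -> 216
LT 108: heading 216 -> 324
Final: pos=(8,0), heading=324, 3 segment(s) drawn

Segment endpoints: x in {0, 1, 8, 10}, y in {0}
xmin=0, ymin=0, xmax=10, ymax=0

Answer: 0 0 10 0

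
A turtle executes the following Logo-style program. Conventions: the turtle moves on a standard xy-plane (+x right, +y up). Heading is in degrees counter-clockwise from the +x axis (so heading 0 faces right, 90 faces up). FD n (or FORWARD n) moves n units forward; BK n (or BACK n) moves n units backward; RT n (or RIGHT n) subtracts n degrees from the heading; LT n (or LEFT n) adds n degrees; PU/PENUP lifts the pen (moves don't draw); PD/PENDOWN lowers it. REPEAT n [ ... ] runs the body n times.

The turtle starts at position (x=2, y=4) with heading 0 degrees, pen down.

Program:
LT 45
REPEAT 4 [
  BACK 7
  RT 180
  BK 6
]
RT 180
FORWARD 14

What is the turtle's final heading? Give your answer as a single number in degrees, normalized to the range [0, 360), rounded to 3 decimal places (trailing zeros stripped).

Executing turtle program step by step:
Start: pos=(2,4), heading=0, pen down
LT 45: heading 0 -> 45
REPEAT 4 [
  -- iteration 1/4 --
  BK 7: (2,4) -> (-2.95,-0.95) [heading=45, draw]
  RT 180: heading 45 -> 225
  BK 6: (-2.95,-0.95) -> (1.293,3.293) [heading=225, draw]
  -- iteration 2/4 --
  BK 7: (1.293,3.293) -> (6.243,8.243) [heading=225, draw]
  RT 180: heading 225 -> 45
  BK 6: (6.243,8.243) -> (2,4) [heading=45, draw]
  -- iteration 3/4 --
  BK 7: (2,4) -> (-2.95,-0.95) [heading=45, draw]
  RT 180: heading 45 -> 225
  BK 6: (-2.95,-0.95) -> (1.293,3.293) [heading=225, draw]
  -- iteration 4/4 --
  BK 7: (1.293,3.293) -> (6.243,8.243) [heading=225, draw]
  RT 180: heading 225 -> 45
  BK 6: (6.243,8.243) -> (2,4) [heading=45, draw]
]
RT 180: heading 45 -> 225
FD 14: (2,4) -> (-7.899,-5.899) [heading=225, draw]
Final: pos=(-7.899,-5.899), heading=225, 9 segment(s) drawn

Answer: 225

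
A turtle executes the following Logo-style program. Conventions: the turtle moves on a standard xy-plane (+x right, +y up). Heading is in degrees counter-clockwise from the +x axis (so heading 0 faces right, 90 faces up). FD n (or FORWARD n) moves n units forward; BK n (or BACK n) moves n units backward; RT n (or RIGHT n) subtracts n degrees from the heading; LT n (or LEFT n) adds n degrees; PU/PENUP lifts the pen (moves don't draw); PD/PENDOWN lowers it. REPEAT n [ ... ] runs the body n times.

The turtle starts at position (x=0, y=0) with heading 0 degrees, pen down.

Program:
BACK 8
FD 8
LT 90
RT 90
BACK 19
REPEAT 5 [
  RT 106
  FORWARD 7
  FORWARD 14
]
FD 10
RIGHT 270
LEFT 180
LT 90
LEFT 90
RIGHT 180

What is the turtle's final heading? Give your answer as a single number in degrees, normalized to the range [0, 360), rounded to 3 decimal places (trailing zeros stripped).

Answer: 100

Derivation:
Executing turtle program step by step:
Start: pos=(0,0), heading=0, pen down
BK 8: (0,0) -> (-8,0) [heading=0, draw]
FD 8: (-8,0) -> (0,0) [heading=0, draw]
LT 90: heading 0 -> 90
RT 90: heading 90 -> 0
BK 19: (0,0) -> (-19,0) [heading=0, draw]
REPEAT 5 [
  -- iteration 1/5 --
  RT 106: heading 0 -> 254
  FD 7: (-19,0) -> (-20.929,-6.729) [heading=254, draw]
  FD 14: (-20.929,-6.729) -> (-24.788,-20.186) [heading=254, draw]
  -- iteration 2/5 --
  RT 106: heading 254 -> 148
  FD 7: (-24.788,-20.186) -> (-30.725,-16.477) [heading=148, draw]
  FD 14: (-30.725,-16.477) -> (-42.597,-9.058) [heading=148, draw]
  -- iteration 3/5 --
  RT 106: heading 148 -> 42
  FD 7: (-42.597,-9.058) -> (-37.395,-4.374) [heading=42, draw]
  FD 14: (-37.395,-4.374) -> (-26.991,4.994) [heading=42, draw]
  -- iteration 4/5 --
  RT 106: heading 42 -> 296
  FD 7: (-26.991,4.994) -> (-23.923,-1.298) [heading=296, draw]
  FD 14: (-23.923,-1.298) -> (-17.786,-13.881) [heading=296, draw]
  -- iteration 5/5 --
  RT 106: heading 296 -> 190
  FD 7: (-17.786,-13.881) -> (-24.679,-15.097) [heading=190, draw]
  FD 14: (-24.679,-15.097) -> (-38.467,-17.528) [heading=190, draw]
]
FD 10: (-38.467,-17.528) -> (-48.315,-19.264) [heading=190, draw]
RT 270: heading 190 -> 280
LT 180: heading 280 -> 100
LT 90: heading 100 -> 190
LT 90: heading 190 -> 280
RT 180: heading 280 -> 100
Final: pos=(-48.315,-19.264), heading=100, 14 segment(s) drawn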